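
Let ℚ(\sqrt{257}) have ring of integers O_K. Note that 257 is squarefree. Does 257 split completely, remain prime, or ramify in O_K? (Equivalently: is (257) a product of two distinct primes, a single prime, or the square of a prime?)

d = 257 ≡ 1 (mod 4), so O_K = ℤ[(1+√257)/2] and disc(K) = d = 257.
257 divides disc(K) = 257, so 257 ramifies.

ramified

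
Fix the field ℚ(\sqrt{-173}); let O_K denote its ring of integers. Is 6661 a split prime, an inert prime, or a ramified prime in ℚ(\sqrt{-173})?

inert — (6661) stays prime in O_K

-173 mod 4 = 3, hence disc K = 4·(-173) = -692 and O_K = ℤ[√-173].
6661 ∤ -692, so 6661 is unramified.
(-173/6661) = 6488^3330 mod 6661 = 6660, giving Legendre symbol -1.
Legendre symbol -1 ⇒ 6661 is inert.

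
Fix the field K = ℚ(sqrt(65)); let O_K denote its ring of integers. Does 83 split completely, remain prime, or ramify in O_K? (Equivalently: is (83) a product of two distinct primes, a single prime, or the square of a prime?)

83 splits in O_K

d = 65 ≡ 1 (mod 4), so O_K = ℤ[(1+√65)/2] and disc(K) = d = 65.
Since gcd(83, 65) = 1 the prime 83 does not ramify.
(65/83) = 65^41 mod 83 = 1, giving Legendre symbol 1.
d is a quadratic residue mod p, hence 83 splits in O_K.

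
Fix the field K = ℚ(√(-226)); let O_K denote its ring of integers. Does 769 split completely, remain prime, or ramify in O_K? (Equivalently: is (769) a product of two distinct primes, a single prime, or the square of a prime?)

769 splits in O_K

d = -226 ≡ 2 (mod 4), so O_K = ℤ[√-226] and disc(K) = 4d = -904.
Since gcd(769, -904) = 1 the prime 769 does not ramify.
Legendre symbol by Euler's criterion: (-226/769) ≡ (-226)^384 ≡ 1 (mod 769), i.e. (-226/769) = 1.
(-226/769) = 1, so 769 splits.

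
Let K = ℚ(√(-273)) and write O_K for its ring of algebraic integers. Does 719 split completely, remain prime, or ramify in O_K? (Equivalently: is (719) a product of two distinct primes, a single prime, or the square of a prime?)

d = -273 ≡ 3 (mod 4), so O_K = ℤ[√-273] and disc(K) = 4d = -1092.
719 ∤ -1092, so 719 is unramified.
Legendre symbol by Euler's criterion: (-273/719) ≡ (-273)^359 ≡ 718 (mod 719), i.e. (-273/719) = -1.
(-273/719) = -1, so 719 is inert.

remains prime (inert)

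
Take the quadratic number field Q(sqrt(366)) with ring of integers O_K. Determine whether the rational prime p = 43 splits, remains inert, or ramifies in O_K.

p is inert

Since 366 ≢ 1 mod 4, the ring of integers is ℤ[√366] with discriminant 4·366 = 1464.
Since gcd(43, 1464) = 1 the prime 43 does not ramify.
Legendre symbol by Euler's criterion: (366/43) ≡ 366^21 ≡ 42 (mod 43), i.e. (366/43) = -1.
Legendre symbol -1 ⇒ 43 is inert.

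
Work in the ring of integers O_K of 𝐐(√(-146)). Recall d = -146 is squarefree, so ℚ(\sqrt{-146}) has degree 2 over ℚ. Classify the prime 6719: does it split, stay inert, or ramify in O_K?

inert

d = -146 ≡ 2 (mod 4), so O_K = ℤ[√-146] and disc(K) = 4d = -584.
6719 ∤ -584, so 6719 is unramified.
Legendre symbol by Euler's criterion: (-146/6719) ≡ (-146)^3359 ≡ 6718 (mod 6719), i.e. (-146/6719) = -1.
(-146/6719) = -1, so 6719 is inert.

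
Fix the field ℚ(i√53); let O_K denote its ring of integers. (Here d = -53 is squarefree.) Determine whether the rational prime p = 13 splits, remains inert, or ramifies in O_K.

13 splits in O_K

Since -53 ≢ 1 mod 4, the ring of integers is ℤ[√-53] with discriminant 4·(-53) = -212.
disc(K) = -212 is not divisible by 13; 13 is unramified.
Legendre symbol by Euler's criterion: (-53/13) ≡ (-53)^6 ≡ 1 (mod 13), i.e. (-53/13) = 1.
d is a quadratic residue mod p, hence 13 splits in O_K.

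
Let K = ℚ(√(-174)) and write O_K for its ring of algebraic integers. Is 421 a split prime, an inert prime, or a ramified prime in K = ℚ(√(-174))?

split

Since -174 ≢ 1 mod 4, the ring of integers is ℤ[√-174] with discriminant 4·(-174) = -696.
disc(K) = -696 is not divisible by 421; 421 is unramified.
(-174/421) = 247^210 mod 421 = 1, giving Legendre symbol 1.
d is a quadratic residue mod p, hence 421 splits in O_K.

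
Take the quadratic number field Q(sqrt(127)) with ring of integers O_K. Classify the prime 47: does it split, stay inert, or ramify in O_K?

127 mod 4 = 3, hence disc K = 4·127 = 508 and O_K = ℤ[√127].
47 ∤ 508, so 47 is unramified.
Legendre symbol by Euler's criterion: (127/47) ≡ 127^23 ≡ 46 (mod 47), i.e. (127/47) = -1.
(127/47) = -1, so 47 is inert.

p is inert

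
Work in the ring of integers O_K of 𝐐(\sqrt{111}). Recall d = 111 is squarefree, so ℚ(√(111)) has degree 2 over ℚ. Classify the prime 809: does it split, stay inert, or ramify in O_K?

split — (809) = 𝔭₁𝔭₂ with 𝔭₁ ≠ 𝔭₂

Since 111 ≢ 1 mod 4, the ring of integers is ℤ[√111] with discriminant 4·111 = 444.
disc(K) = 444 is not divisible by 809; 809 is unramified.
Compute (111/809) via Euler: 111^((809-1)/2) mod 809 = 1, so (111/809) = 1.
d is a quadratic residue mod p, hence 809 splits in O_K.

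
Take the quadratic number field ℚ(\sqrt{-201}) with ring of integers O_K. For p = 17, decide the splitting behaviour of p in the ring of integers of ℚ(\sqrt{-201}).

remains prime (inert)

Since -201 ≢ 1 mod 4, the ring of integers is ℤ[√-201] with discriminant 4·(-201) = -804.
disc(K) = -804 is not divisible by 17; 17 is unramified.
Euler's criterion: (-201)^8 mod 17 = 16. Thus (-201|17) = -1.
Legendre symbol -1 ⇒ 17 is inert.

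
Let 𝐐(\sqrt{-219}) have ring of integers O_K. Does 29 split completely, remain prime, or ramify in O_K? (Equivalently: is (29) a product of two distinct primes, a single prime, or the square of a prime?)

p splits

-219 mod 4 = 1, hence disc K = -219 and O_K = ℤ[(1+√-219)/2].
Since gcd(29, -219) = 1 the prime 29 does not ramify.
Legendre symbol by Euler's criterion: (-219/29) ≡ (-219)^14 ≡ 1 (mod 29), i.e. (-219/29) = 1.
(-219/29) = 1, so 29 splits.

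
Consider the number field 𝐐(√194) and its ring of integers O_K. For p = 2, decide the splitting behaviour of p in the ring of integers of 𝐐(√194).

d = 194 ≡ 2 (mod 4), so O_K = ℤ[√194] and disc(K) = 4d = 776.
disc(K) = 776 = 2·388, so p = 2 is ramified.

ramified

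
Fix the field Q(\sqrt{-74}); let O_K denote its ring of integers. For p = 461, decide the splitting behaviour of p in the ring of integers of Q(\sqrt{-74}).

p splits

Since -74 ≢ 1 mod 4, the ring of integers is ℤ[√-74] with discriminant 4·(-74) = -296.
Since gcd(461, -296) = 1 the prime 461 does not ramify.
Legendre symbol by Euler's criterion: (-74/461) ≡ (-74)^230 ≡ 1 (mod 461), i.e. (-74/461) = 1.
(-74/461) = 1, so 461 splits.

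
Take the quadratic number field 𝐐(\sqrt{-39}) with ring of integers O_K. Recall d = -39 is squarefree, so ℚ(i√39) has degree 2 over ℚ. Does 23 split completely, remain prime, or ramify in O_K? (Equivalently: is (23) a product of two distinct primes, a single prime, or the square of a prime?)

Since -39 ≡ 1 mod 4, the ring of integers is ℤ[(1+√-39)/2] with discriminant -39.
Since gcd(23, -39) = 1 the prime 23 does not ramify.
Legendre symbol by Euler's criterion: (-39/23) ≡ (-39)^11 ≡ 22 (mod 23), i.e. (-39/23) = -1.
(-39/23) = -1, so 23 is inert.

remains prime (inert)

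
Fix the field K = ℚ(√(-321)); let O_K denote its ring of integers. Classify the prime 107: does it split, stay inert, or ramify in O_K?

-321 mod 4 = 3, hence disc K = 4·(-321) = -1284 and O_K = ℤ[√-321].
disc(K) = -1284 = 107·(-12), so p = 107 is ramified.

ramifies in O_K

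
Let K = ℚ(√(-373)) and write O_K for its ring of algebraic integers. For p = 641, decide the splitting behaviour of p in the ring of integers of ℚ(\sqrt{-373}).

d = -373 ≡ 3 (mod 4), so O_K = ℤ[√-373] and disc(K) = 4d = -1492.
641 ∤ -1492, so 641 is unramified.
Legendre symbol by Euler's criterion: (-373/641) ≡ (-373)^320 ≡ 640 (mod 641), i.e. (-373/641) = -1.
d is a non-residue mod p, hence 641 remains inert in O_K.

inert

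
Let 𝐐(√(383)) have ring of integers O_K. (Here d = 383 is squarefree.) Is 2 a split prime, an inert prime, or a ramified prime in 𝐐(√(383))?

d = 383 ≡ 3 (mod 4), so O_K = ℤ[√383] and disc(K) = 4d = 1532.
2 divides disc(K) = 1532, so 2 ramifies.

p ramifies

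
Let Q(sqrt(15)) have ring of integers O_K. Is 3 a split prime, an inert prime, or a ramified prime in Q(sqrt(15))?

ramified

Since 15 ≢ 1 mod 4, the ring of integers is ℤ[√15] with discriminant 4·15 = 60.
Ramification test: 3 | 60. The prime 3 ramifies in K.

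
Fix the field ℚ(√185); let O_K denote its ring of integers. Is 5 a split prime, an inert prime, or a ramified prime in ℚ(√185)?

Since 185 ≡ 1 mod 4, the ring of integers is ℤ[(1+√185)/2] with discriminant 185.
disc(K) = 185 = 5·37, so p = 5 is ramified.

p ramifies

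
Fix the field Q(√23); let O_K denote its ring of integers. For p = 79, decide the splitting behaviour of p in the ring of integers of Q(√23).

23 mod 4 = 3, hence disc K = 4·23 = 92 and O_K = ℤ[√23].
Since gcd(79, 92) = 1 the prime 79 does not ramify.
(23/79) = 23^39 mod 79 = 1, giving Legendre symbol 1.
(23/79) = 1, so 79 splits.

split — (79) = 𝔭₁𝔭₂ with 𝔭₁ ≠ 𝔭₂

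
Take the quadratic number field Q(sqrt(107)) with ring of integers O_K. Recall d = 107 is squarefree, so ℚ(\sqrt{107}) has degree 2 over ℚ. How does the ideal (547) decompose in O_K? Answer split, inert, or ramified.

Since 107 ≢ 1 mod 4, the ring of integers is ℤ[√107] with discriminant 4·107 = 428.
547 ∤ 428, so 547 is unramified.
Euler's criterion: 107^273 mod 547 = 546. Thus (107|547) = -1.
Legendre symbol -1 ⇒ 547 is inert.

inert — (547) stays prime in O_K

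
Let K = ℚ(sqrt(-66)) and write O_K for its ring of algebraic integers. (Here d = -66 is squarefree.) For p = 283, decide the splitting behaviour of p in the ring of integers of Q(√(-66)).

p is inert

-66 mod 4 = 2, hence disc K = 4·(-66) = -264 and O_K = ℤ[√-66].
disc(K) = -264 is not divisible by 283; 283 is unramified.
Compute (-66/283) via Euler: 217^((283-1)/2) mod 283 = 282, so (-66/283) = -1.
Legendre symbol -1 ⇒ 283 is inert.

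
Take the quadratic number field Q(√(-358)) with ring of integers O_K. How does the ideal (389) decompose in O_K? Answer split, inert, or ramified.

-358 mod 4 = 2, hence disc K = 4·(-358) = -1432 and O_K = ℤ[√-358].
Since gcd(389, -1432) = 1 the prime 389 does not ramify.
(-358/389) = 31^194 mod 389 = 388, giving Legendre symbol -1.
Legendre symbol -1 ⇒ 389 is inert.

inert — (389) stays prime in O_K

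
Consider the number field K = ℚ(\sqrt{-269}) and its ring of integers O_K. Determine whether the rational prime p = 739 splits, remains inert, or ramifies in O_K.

splits completely

-269 mod 4 = 3, hence disc K = 4·(-269) = -1076 and O_K = ℤ[√-269].
disc(K) = -1076 is not divisible by 739; 739 is unramified.
Compute (-269/739) via Euler: 470^((739-1)/2) mod 739 = 1, so (-269/739) = 1.
(-269/739) = 1, so 739 splits.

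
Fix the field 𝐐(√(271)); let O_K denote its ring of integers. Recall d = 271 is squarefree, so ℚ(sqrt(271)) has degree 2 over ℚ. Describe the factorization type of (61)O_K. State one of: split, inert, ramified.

p splits

271 mod 4 = 3, hence disc K = 4·271 = 1084 and O_K = ℤ[√271].
Since gcd(61, 1084) = 1 the prime 61 does not ramify.
(271/61) = 27^30 mod 61 = 1, giving Legendre symbol 1.
(271/61) = 1, so 61 splits.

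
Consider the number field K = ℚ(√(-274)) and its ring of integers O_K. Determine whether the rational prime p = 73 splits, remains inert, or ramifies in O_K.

73 splits in O_K

Since -274 ≢ 1 mod 4, the ring of integers is ℤ[√-274] with discriminant 4·(-274) = -1096.
73 ∤ -1096, so 73 is unramified.
(-274/73) = 18^36 mod 73 = 1, giving Legendre symbol 1.
d is a quadratic residue mod p, hence 73 splits in O_K.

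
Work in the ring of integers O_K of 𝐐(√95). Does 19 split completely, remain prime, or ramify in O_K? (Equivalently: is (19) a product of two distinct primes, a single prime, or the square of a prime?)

95 mod 4 = 3, hence disc K = 4·95 = 380 and O_K = ℤ[√95].
19 divides disc(K) = 380, so 19 ramifies.

p ramifies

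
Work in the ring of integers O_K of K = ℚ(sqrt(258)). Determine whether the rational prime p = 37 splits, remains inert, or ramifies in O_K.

splits completely

Since 258 ≢ 1 mod 4, the ring of integers is ℤ[√258] with discriminant 4·258 = 1032.
Since gcd(37, 1032) = 1 the prime 37 does not ramify.
Euler's criterion: 258^18 mod 37 = 1. Thus (258|37) = 1.
(258/37) = 1, so 37 splits.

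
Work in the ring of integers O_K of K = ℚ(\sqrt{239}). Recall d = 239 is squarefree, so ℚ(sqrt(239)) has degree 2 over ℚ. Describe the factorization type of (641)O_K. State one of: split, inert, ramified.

Since 239 ≢ 1 mod 4, the ring of integers is ℤ[√239] with discriminant 4·239 = 956.
641 ∤ 956, so 641 is unramified.
(239/641) = 239^320 mod 641 = 1, giving Legendre symbol 1.
d is a quadratic residue mod p, hence 641 splits in O_K.

641 splits in O_K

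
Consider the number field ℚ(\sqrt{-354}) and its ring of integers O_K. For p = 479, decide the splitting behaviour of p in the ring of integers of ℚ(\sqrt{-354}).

d = -354 ≡ 2 (mod 4), so O_K = ℤ[√-354] and disc(K) = 4d = -1416.
Since gcd(479, -1416) = 1 the prime 479 does not ramify.
(-354/479) = 125^239 mod 479 = 1, giving Legendre symbol 1.
Legendre symbol 1 ⇒ 479 is split.

479 splits in O_K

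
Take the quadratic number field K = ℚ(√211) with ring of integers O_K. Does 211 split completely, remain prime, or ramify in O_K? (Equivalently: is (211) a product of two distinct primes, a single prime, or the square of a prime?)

p ramifies

d = 211 ≡ 3 (mod 4), so O_K = ℤ[√211] and disc(K) = 4d = 844.
211 divides disc(K) = 844, so 211 ramifies.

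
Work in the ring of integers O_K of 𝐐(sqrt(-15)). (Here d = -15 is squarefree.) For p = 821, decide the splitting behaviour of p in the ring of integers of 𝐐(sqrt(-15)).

Since -15 ≡ 1 mod 4, the ring of integers is ℤ[(1+√-15)/2] with discriminant -15.
Since gcd(821, -15) = 1 the prime 821 does not ramify.
Compute (-15/821) via Euler: 806^((821-1)/2) mod 821 = 820, so (-15/821) = -1.
Legendre symbol -1 ⇒ 821 is inert.

remains prime (inert)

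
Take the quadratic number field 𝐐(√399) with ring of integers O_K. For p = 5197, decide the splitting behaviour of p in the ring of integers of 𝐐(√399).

399 mod 4 = 3, hence disc K = 4·399 = 1596 and O_K = ℤ[√399].
Since gcd(5197, 1596) = 1 the prime 5197 does not ramify.
Euler's criterion: 399^2598 mod 5197 = 1. Thus (399|5197) = 1.
(399/5197) = 1, so 5197 splits.

split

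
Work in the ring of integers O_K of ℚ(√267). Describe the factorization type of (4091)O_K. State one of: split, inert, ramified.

p is inert

Since 267 ≢ 1 mod 4, the ring of integers is ℤ[√267] with discriminant 4·267 = 1068.
4091 ∤ 1068, so 4091 is unramified.
Legendre symbol by Euler's criterion: (267/4091) ≡ 267^2045 ≡ 4090 (mod 4091), i.e. (267/4091) = -1.
(267/4091) = -1, so 4091 is inert.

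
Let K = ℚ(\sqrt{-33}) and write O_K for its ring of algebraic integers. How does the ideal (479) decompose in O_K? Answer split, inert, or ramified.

Since -33 ≢ 1 mod 4, the ring of integers is ℤ[√-33] with discriminant 4·(-33) = -132.
479 ∤ -132, so 479 is unramified.
Euler's criterion: (-33)^239 mod 479 = 478. Thus (-33|479) = -1.
Legendre symbol -1 ⇒ 479 is inert.

479 remains inert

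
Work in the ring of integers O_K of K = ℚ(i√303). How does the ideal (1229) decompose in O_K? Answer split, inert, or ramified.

d = -303 ≡ 1 (mod 4), so O_K = ℤ[(1+√-303)/2] and disc(K) = d = -303.
Since gcd(1229, -303) = 1 the prime 1229 does not ramify.
Compute (-303/1229) via Euler: 926^((1229-1)/2) mod 1229 = 1228, so (-303/1229) = -1.
(-303/1229) = -1, so 1229 is inert.

remains prime (inert)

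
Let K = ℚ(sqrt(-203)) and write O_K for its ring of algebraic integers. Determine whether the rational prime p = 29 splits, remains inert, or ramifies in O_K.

ramifies in O_K

Since -203 ≡ 1 mod 4, the ring of integers is ℤ[(1+√-203)/2] with discriminant -203.
29 divides disc(K) = -203, so 29 ramifies.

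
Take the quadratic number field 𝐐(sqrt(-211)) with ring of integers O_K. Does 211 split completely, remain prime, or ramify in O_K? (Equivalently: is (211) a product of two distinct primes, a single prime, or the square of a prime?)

ramified

d = -211 ≡ 1 (mod 4), so O_K = ℤ[(1+√-211)/2] and disc(K) = d = -211.
Ramification test: 211 | -211. The prime 211 ramifies in K.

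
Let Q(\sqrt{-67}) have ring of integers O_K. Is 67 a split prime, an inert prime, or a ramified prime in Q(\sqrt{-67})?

d = -67 ≡ 1 (mod 4), so O_K = ℤ[(1+√-67)/2] and disc(K) = d = -67.
disc(K) = -67 = 67·(-1), so p = 67 is ramified.

ramified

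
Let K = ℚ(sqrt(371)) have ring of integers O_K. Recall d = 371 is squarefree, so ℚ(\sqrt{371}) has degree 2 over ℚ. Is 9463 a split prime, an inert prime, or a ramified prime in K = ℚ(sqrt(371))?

Since 371 ≢ 1 mod 4, the ring of integers is ℤ[√371] with discriminant 4·371 = 1484.
Since gcd(9463, 1484) = 1 the prime 9463 does not ramify.
Compute (371/9463) via Euler: 371^((9463-1)/2) mod 9463 = 1, so (371/9463) = 1.
Legendre symbol 1 ⇒ 9463 is split.

9463 splits in O_K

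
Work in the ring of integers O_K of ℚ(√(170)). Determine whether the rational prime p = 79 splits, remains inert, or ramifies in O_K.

inert — (79) stays prime in O_K

Since 170 ≢ 1 mod 4, the ring of integers is ℤ[√170] with discriminant 4·170 = 680.
Since gcd(79, 680) = 1 the prime 79 does not ramify.
Euler's criterion: 170^39 mod 79 = 78. Thus (170|79) = -1.
d is a non-residue mod p, hence 79 remains inert in O_K.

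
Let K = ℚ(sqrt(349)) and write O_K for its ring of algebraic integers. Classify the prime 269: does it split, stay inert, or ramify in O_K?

Since 349 ≡ 1 mod 4, the ring of integers is ℤ[(1+√349)/2] with discriminant 349.
Since gcd(269, 349) = 1 the prime 269 does not ramify.
Euler's criterion: 349^134 mod 269 = 1. Thus (349|269) = 1.
(349/269) = 1, so 269 splits.

split — (269) = 𝔭₁𝔭₂ with 𝔭₁ ≠ 𝔭₂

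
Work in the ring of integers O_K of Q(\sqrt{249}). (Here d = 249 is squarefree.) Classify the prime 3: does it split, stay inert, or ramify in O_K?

p ramifies

d = 249 ≡ 1 (mod 4), so O_K = ℤ[(1+√249)/2] and disc(K) = d = 249.
Ramification test: 3 | 249. The prime 3 ramifies in K.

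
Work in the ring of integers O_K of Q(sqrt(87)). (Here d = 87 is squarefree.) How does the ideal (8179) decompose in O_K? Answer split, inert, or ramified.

87 mod 4 = 3, hence disc K = 4·87 = 348 and O_K = ℤ[√87].
8179 ∤ 348, so 8179 is unramified.
Euler's criterion: 87^4089 mod 8179 = 8178. Thus (87|8179) = -1.
d is a non-residue mod p, hence 8179 remains inert in O_K.

p is inert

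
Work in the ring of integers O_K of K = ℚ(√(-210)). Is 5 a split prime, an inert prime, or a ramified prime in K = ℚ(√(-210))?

p ramifies

d = -210 ≡ 2 (mod 4), so O_K = ℤ[√-210] and disc(K) = 4d = -840.
disc(K) = -840 = 5·(-168), so p = 5 is ramified.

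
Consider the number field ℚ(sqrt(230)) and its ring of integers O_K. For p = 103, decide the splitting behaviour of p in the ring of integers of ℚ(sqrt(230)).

230 mod 4 = 2, hence disc K = 4·230 = 920 and O_K = ℤ[√230].
disc(K) = 920 is not divisible by 103; 103 is unramified.
Legendre symbol by Euler's criterion: (230/103) ≡ 230^51 ≡ 102 (mod 103), i.e. (230/103) = -1.
(230/103) = -1, so 103 is inert.

remains prime (inert)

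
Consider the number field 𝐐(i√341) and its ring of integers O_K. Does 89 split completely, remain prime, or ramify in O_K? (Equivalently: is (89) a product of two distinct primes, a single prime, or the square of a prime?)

d = -341 ≡ 3 (mod 4), so O_K = ℤ[√-341] and disc(K) = 4d = -1364.
89 ∤ -1364, so 89 is unramified.
(-341/89) = 15^44 mod 89 = 88, giving Legendre symbol -1.
Legendre symbol -1 ⇒ 89 is inert.

89 remains inert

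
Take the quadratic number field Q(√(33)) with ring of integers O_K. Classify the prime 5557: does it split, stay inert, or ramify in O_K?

33 mod 4 = 1, hence disc K = 33 and O_K = ℤ[(1+√33)/2].
Since gcd(5557, 33) = 1 the prime 5557 does not ramify.
Legendre symbol by Euler's criterion: (33/5557) ≡ 33^2778 ≡ 5556 (mod 5557), i.e. (33/5557) = -1.
d is a non-residue mod p, hence 5557 remains inert in O_K.

5557 remains inert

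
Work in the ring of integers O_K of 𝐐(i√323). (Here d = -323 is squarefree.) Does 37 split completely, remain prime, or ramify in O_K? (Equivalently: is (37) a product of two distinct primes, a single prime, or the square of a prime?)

split

-323 mod 4 = 1, hence disc K = -323 and O_K = ℤ[(1+√-323)/2].
disc(K) = -323 is not divisible by 37; 37 is unramified.
Euler's criterion: (-323)^18 mod 37 = 1. Thus (-323|37) = 1.
(-323/37) = 1, so 37 splits.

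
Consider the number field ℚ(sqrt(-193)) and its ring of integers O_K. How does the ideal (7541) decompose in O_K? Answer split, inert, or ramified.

split — (7541) = 𝔭₁𝔭₂ with 𝔭₁ ≠ 𝔭₂

Since -193 ≢ 1 mod 4, the ring of integers is ℤ[√-193] with discriminant 4·(-193) = -772.
Since gcd(7541, -772) = 1 the prime 7541 does not ramify.
Legendre symbol by Euler's criterion: (-193/7541) ≡ (-193)^3770 ≡ 1 (mod 7541), i.e. (-193/7541) = 1.
(-193/7541) = 1, so 7541 splits.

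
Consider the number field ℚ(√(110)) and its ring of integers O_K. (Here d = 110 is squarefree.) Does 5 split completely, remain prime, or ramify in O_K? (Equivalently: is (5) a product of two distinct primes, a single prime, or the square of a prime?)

110 mod 4 = 2, hence disc K = 4·110 = 440 and O_K = ℤ[√110].
5 divides disc(K) = 440, so 5 ramifies.

ramifies in O_K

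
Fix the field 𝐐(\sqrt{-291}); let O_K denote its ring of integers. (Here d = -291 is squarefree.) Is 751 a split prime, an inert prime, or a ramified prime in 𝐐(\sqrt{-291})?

-291 mod 4 = 1, hence disc K = -291 and O_K = ℤ[(1+√-291)/2].
disc(K) = -291 is not divisible by 751; 751 is unramified.
Compute (-291/751) via Euler: 460^((751-1)/2) mod 751 = 1, so (-291/751) = 1.
d is a quadratic residue mod p, hence 751 splits in O_K.

split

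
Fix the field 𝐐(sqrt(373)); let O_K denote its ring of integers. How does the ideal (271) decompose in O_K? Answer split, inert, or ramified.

inert — (271) stays prime in O_K

373 mod 4 = 1, hence disc K = 373 and O_K = ℤ[(1+√373)/2].
disc(K) = 373 is not divisible by 271; 271 is unramified.
(373/271) = 102^135 mod 271 = 270, giving Legendre symbol -1.
d is a non-residue mod p, hence 271 remains inert in O_K.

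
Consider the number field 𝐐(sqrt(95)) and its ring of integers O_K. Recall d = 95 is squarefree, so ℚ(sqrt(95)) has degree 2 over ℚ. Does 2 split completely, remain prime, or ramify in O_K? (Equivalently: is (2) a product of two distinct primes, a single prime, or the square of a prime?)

95 mod 4 = 3, hence disc K = 4·95 = 380 and O_K = ℤ[√95].
2 divides disc(K) = 380, so 2 ramifies.

ramified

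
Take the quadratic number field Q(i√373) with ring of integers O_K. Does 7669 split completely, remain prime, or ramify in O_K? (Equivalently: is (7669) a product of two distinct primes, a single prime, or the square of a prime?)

-373 mod 4 = 3, hence disc K = 4·(-373) = -1492 and O_K = ℤ[√-373].
7669 ∤ -1492, so 7669 is unramified.
Euler's criterion: (-373)^3834 mod 7669 = 1. Thus (-373|7669) = 1.
d is a quadratic residue mod p, hence 7669 splits in O_K.

p splits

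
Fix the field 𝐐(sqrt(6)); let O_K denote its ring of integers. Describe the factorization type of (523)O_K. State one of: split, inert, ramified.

splits completely

Since 6 ≢ 1 mod 4, the ring of integers is ℤ[√6] with discriminant 4·6 = 24.
Since gcd(523, 24) = 1 the prime 523 does not ramify.
Compute (6/523) via Euler: 6^((523-1)/2) mod 523 = 1, so (6/523) = 1.
d is a quadratic residue mod p, hence 523 splits in O_K.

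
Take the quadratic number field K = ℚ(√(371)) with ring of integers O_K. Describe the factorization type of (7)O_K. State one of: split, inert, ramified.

d = 371 ≡ 3 (mod 4), so O_K = ℤ[√371] and disc(K) = 4d = 1484.
7 divides disc(K) = 1484, so 7 ramifies.

ramified — (7) = 𝔭²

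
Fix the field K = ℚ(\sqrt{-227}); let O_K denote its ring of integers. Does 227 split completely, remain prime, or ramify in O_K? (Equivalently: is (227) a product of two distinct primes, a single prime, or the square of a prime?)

p ramifies

Since -227 ≡ 1 mod 4, the ring of integers is ℤ[(1+√-227)/2] with discriminant -227.
disc(K) = -227 = 227·(-1), so p = 227 is ramified.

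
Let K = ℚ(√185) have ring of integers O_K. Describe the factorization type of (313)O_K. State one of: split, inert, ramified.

split — (313) = 𝔭₁𝔭₂ with 𝔭₁ ≠ 𝔭₂

185 mod 4 = 1, hence disc K = 185 and O_K = ℤ[(1+√185)/2].
Since gcd(313, 185) = 1 the prime 313 does not ramify.
Legendre symbol by Euler's criterion: (185/313) ≡ 185^156 ≡ 1 (mod 313), i.e. (185/313) = 1.
Legendre symbol 1 ⇒ 313 is split.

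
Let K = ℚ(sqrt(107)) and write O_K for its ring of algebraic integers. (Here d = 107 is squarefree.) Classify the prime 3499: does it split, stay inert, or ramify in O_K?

3499 remains inert

d = 107 ≡ 3 (mod 4), so O_K = ℤ[√107] and disc(K) = 4d = 428.
3499 ∤ 428, so 3499 is unramified.
Compute (107/3499) via Euler: 107^((3499-1)/2) mod 3499 = 3498, so (107/3499) = -1.
d is a non-residue mod p, hence 3499 remains inert in O_K.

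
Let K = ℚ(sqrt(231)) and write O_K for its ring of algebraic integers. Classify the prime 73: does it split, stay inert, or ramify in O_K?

d = 231 ≡ 3 (mod 4), so O_K = ℤ[√231] and disc(K) = 4d = 924.
disc(K) = 924 is not divisible by 73; 73 is unramified.
(231/73) = 12^36 mod 73 = 1, giving Legendre symbol 1.
Legendre symbol 1 ⇒ 73 is split.

p splits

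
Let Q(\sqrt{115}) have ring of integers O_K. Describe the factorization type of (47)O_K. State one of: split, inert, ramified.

p splits

Since 115 ≢ 1 mod 4, the ring of integers is ℤ[√115] with discriminant 4·115 = 460.
Since gcd(47, 460) = 1 the prime 47 does not ramify.
Euler's criterion: 115^23 mod 47 = 1. Thus (115|47) = 1.
Legendre symbol 1 ⇒ 47 is split.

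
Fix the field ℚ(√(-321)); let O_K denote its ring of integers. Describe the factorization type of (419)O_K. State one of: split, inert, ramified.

inert

-321 mod 4 = 3, hence disc K = 4·(-321) = -1284 and O_K = ℤ[√-321].
disc(K) = -1284 is not divisible by 419; 419 is unramified.
Euler's criterion: (-321)^209 mod 419 = 418. Thus (-321|419) = -1.
Legendre symbol -1 ⇒ 419 is inert.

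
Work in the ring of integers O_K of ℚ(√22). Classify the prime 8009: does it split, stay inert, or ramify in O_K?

split

22 mod 4 = 2, hence disc K = 4·22 = 88 and O_K = ℤ[√22].
8009 ∤ 88, so 8009 is unramified.
Euler's criterion: 22^4004 mod 8009 = 1. Thus (22|8009) = 1.
Legendre symbol 1 ⇒ 8009 is split.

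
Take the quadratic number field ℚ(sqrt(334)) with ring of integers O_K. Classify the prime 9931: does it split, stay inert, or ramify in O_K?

334 mod 4 = 2, hence disc K = 4·334 = 1336 and O_K = ℤ[√334].
disc(K) = 1336 is not divisible by 9931; 9931 is unramified.
Compute (334/9931) via Euler: 334^((9931-1)/2) mod 9931 = 9930, so (334/9931) = -1.
Legendre symbol -1 ⇒ 9931 is inert.

inert — (9931) stays prime in O_K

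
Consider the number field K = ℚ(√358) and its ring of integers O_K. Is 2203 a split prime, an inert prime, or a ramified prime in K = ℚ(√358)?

2203 remains inert

d = 358 ≡ 2 (mod 4), so O_K = ℤ[√358] and disc(K) = 4d = 1432.
disc(K) = 1432 is not divisible by 2203; 2203 is unramified.
Compute (358/2203) via Euler: 358^((2203-1)/2) mod 2203 = 2202, so (358/2203) = -1.
d is a non-residue mod p, hence 2203 remains inert in O_K.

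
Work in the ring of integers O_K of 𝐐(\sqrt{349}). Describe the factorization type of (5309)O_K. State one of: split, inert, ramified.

Since 349 ≡ 1 mod 4, the ring of integers is ℤ[(1+√349)/2] with discriminant 349.
Since gcd(5309, 349) = 1 the prime 5309 does not ramify.
(349/5309) = 349^2654 mod 5309 = 5308, giving Legendre symbol -1.
(349/5309) = -1, so 5309 is inert.

inert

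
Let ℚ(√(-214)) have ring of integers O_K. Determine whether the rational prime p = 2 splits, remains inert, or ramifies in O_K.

Since -214 ≢ 1 mod 4, the ring of integers is ℤ[√-214] with discriminant 4·(-214) = -856.
disc(K) = -856 = 2·(-428), so p = 2 is ramified.

ramifies in O_K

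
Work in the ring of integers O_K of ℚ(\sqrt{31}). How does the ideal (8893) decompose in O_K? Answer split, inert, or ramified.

remains prime (inert)

d = 31 ≡ 3 (mod 4), so O_K = ℤ[√31] and disc(K) = 4d = 124.
Since gcd(8893, 124) = 1 the prime 8893 does not ramify.
Euler's criterion: 31^4446 mod 8893 = 8892. Thus (31|8893) = -1.
Legendre symbol -1 ⇒ 8893 is inert.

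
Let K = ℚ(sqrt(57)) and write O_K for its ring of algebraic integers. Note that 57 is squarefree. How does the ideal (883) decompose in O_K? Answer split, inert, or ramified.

split

Since 57 ≡ 1 mod 4, the ring of integers is ℤ[(1+√57)/2] with discriminant 57.
883 ∤ 57, so 883 is unramified.
(57/883) = 57^441 mod 883 = 1, giving Legendre symbol 1.
(57/883) = 1, so 883 splits.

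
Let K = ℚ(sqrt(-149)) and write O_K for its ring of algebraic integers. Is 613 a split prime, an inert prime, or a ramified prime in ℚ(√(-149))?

split

Since -149 ≢ 1 mod 4, the ring of integers is ℤ[√-149] with discriminant 4·(-149) = -596.
Since gcd(613, -596) = 1 the prime 613 does not ramify.
Euler's criterion: (-149)^306 mod 613 = 1. Thus (-149|613) = 1.
(-149/613) = 1, so 613 splits.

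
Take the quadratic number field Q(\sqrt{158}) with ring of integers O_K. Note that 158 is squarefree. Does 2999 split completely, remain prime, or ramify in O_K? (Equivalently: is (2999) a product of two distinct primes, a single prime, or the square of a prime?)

p is inert

d = 158 ≡ 2 (mod 4), so O_K = ℤ[√158] and disc(K) = 4d = 632.
Since gcd(2999, 632) = 1 the prime 2999 does not ramify.
Legendre symbol by Euler's criterion: (158/2999) ≡ 158^1499 ≡ 2998 (mod 2999), i.e. (158/2999) = -1.
(158/2999) = -1, so 2999 is inert.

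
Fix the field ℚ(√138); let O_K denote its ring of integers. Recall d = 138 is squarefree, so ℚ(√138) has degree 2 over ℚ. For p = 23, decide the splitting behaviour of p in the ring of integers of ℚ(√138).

138 mod 4 = 2, hence disc K = 4·138 = 552 and O_K = ℤ[√138].
23 divides disc(K) = 552, so 23 ramifies.

ramified — (23) = 𝔭²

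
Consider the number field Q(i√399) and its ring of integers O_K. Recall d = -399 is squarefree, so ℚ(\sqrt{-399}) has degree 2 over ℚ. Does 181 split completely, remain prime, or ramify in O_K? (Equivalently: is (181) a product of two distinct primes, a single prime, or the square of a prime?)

Since -399 ≡ 1 mod 4, the ring of integers is ℤ[(1+√-399)/2] with discriminant -399.
181 ∤ -399, so 181 is unramified.
Legendre symbol by Euler's criterion: (-399/181) ≡ (-399)^90 ≡ 1 (mod 181), i.e. (-399/181) = 1.
Legendre symbol 1 ⇒ 181 is split.

p splits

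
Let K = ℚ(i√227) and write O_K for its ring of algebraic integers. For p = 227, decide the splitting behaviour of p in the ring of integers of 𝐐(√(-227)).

ramified — (227) = 𝔭²

-227 mod 4 = 1, hence disc K = -227 and O_K = ℤ[(1+√-227)/2].
disc(K) = -227 = 227·(-1), so p = 227 is ramified.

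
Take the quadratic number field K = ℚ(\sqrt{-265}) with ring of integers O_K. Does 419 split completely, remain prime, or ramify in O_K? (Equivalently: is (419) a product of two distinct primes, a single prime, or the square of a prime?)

-265 mod 4 = 3, hence disc K = 4·(-265) = -1060 and O_K = ℤ[√-265].
Since gcd(419, -1060) = 1 the prime 419 does not ramify.
Compute (-265/419) via Euler: 154^((419-1)/2) mod 419 = 1, so (-265/419) = 1.
d is a quadratic residue mod p, hence 419 splits in O_K.

split — (419) = 𝔭₁𝔭₂ with 𝔭₁ ≠ 𝔭₂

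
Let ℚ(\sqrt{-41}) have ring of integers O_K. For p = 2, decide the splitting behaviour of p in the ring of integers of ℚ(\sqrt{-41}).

Since -41 ≢ 1 mod 4, the ring of integers is ℤ[√-41] with discriminant 4·(-41) = -164.
Ramification test: 2 | -164. The prime 2 ramifies in K.

p ramifies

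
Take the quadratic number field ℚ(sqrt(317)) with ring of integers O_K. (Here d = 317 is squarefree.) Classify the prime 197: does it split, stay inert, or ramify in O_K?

p is inert

d = 317 ≡ 1 (mod 4), so O_K = ℤ[(1+√317)/2] and disc(K) = d = 317.
Since gcd(197, 317) = 1 the prime 197 does not ramify.
(317/197) = 120^98 mod 197 = 196, giving Legendre symbol -1.
d is a non-residue mod p, hence 197 remains inert in O_K.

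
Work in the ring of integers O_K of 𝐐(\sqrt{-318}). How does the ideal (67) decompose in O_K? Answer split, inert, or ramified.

-318 mod 4 = 2, hence disc K = 4·(-318) = -1272 and O_K = ℤ[√-318].
Since gcd(67, -1272) = 1 the prime 67 does not ramify.
(-318/67) = 17^33 mod 67 = 1, giving Legendre symbol 1.
Legendre symbol 1 ⇒ 67 is split.

split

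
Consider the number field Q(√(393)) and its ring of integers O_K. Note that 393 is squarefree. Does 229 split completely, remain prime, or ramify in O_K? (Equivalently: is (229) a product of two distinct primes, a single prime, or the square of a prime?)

inert

d = 393 ≡ 1 (mod 4), so O_K = ℤ[(1+√393)/2] and disc(K) = d = 393.
disc(K) = 393 is not divisible by 229; 229 is unramified.
Compute (393/229) via Euler: 164^((229-1)/2) mod 229 = 228, so (393/229) = -1.
d is a non-residue mod p, hence 229 remains inert in O_K.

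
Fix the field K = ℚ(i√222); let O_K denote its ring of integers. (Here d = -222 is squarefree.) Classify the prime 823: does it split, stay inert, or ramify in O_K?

-222 mod 4 = 2, hence disc K = 4·(-222) = -888 and O_K = ℤ[√-222].
823 ∤ -888, so 823 is unramified.
(-222/823) = 601^411 mod 823 = 1, giving Legendre symbol 1.
Legendre symbol 1 ⇒ 823 is split.

split — (823) = 𝔭₁𝔭₂ with 𝔭₁ ≠ 𝔭₂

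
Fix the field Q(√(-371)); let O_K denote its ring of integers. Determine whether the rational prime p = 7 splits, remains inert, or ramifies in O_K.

7 is ramified

-371 mod 4 = 1, hence disc K = -371 and O_K = ℤ[(1+√-371)/2].
disc(K) = -371 = 7·(-53), so p = 7 is ramified.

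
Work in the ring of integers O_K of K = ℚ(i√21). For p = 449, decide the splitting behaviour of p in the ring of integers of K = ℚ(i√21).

inert — (449) stays prime in O_K

-21 mod 4 = 3, hence disc K = 4·(-21) = -84 and O_K = ℤ[√-21].
Since gcd(449, -84) = 1 the prime 449 does not ramify.
Compute (-21/449) via Euler: 428^((449-1)/2) mod 449 = 448, so (-21/449) = -1.
Legendre symbol -1 ⇒ 449 is inert.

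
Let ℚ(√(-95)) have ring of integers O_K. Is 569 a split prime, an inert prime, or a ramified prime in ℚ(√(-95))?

p is inert

Since -95 ≡ 1 mod 4, the ring of integers is ℤ[(1+√-95)/2] with discriminant -95.
Since gcd(569, -95) = 1 the prime 569 does not ramify.
Euler's criterion: (-95)^284 mod 569 = 568. Thus (-95|569) = -1.
d is a non-residue mod p, hence 569 remains inert in O_K.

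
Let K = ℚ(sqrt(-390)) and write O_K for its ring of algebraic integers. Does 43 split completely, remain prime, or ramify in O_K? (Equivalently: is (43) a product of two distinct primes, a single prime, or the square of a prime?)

d = -390 ≡ 2 (mod 4), so O_K = ℤ[√-390] and disc(K) = 4d = -1560.
disc(K) = -1560 is not divisible by 43; 43 is unramified.
(-390/43) = 40^21 mod 43 = 1, giving Legendre symbol 1.
Legendre symbol 1 ⇒ 43 is split.

splits completely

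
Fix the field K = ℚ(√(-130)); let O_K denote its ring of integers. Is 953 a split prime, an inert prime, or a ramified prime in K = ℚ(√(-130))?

-130 mod 4 = 2, hence disc K = 4·(-130) = -520 and O_K = ℤ[√-130].
953 ∤ -520, so 953 is unramified.
Legendre symbol by Euler's criterion: (-130/953) ≡ (-130)^476 ≡ 952 (mod 953), i.e. (-130/953) = -1.
Legendre symbol -1 ⇒ 953 is inert.

remains prime (inert)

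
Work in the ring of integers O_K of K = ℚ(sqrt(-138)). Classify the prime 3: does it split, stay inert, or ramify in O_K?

ramified — (3) = 𝔭²

d = -138 ≡ 2 (mod 4), so O_K = ℤ[√-138] and disc(K) = 4d = -552.
3 divides disc(K) = -552, so 3 ramifies.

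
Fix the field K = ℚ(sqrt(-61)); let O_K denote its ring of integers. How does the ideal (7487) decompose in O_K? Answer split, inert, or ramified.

-61 mod 4 = 3, hence disc K = 4·(-61) = -244 and O_K = ℤ[√-61].
disc(K) = -244 is not divisible by 7487; 7487 is unramified.
(-61/7487) = 7426^3743 mod 7487 = 7486, giving Legendre symbol -1.
Legendre symbol -1 ⇒ 7487 is inert.

remains prime (inert)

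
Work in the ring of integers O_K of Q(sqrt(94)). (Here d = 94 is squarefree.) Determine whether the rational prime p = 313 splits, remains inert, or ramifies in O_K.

94 mod 4 = 2, hence disc K = 4·94 = 376 and O_K = ℤ[√94].
Since gcd(313, 376) = 1 the prime 313 does not ramify.
Legendre symbol by Euler's criterion: (94/313) ≡ 94^156 ≡ 312 (mod 313), i.e. (94/313) = -1.
(94/313) = -1, so 313 is inert.

inert — (313) stays prime in O_K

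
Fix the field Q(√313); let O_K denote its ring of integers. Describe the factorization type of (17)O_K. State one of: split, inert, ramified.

remains prime (inert)

d = 313 ≡ 1 (mod 4), so O_K = ℤ[(1+√313)/2] and disc(K) = d = 313.
Since gcd(17, 313) = 1 the prime 17 does not ramify.
(313/17) = 7^8 mod 17 = 16, giving Legendre symbol -1.
d is a non-residue mod p, hence 17 remains inert in O_K.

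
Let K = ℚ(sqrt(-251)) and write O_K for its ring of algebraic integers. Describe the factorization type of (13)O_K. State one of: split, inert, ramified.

Since -251 ≡ 1 mod 4, the ring of integers is ℤ[(1+√-251)/2] with discriminant -251.
13 ∤ -251, so 13 is unramified.
Compute (-251/13) via Euler: 9^((13-1)/2) mod 13 = 1, so (-251/13) = 1.
(-251/13) = 1, so 13 splits.

13 splits in O_K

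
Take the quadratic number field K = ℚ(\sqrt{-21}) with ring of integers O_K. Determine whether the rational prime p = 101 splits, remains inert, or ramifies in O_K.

-21 mod 4 = 3, hence disc K = 4·(-21) = -84 and O_K = ℤ[√-21].
Since gcd(101, -84) = 1 the prime 101 does not ramify.
Compute (-21/101) via Euler: 80^((101-1)/2) mod 101 = 1, so (-21/101) = 1.
d is a quadratic residue mod p, hence 101 splits in O_K.

split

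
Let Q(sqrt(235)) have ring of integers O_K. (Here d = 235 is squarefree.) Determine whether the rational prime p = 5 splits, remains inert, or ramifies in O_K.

235 mod 4 = 3, hence disc K = 4·235 = 940 and O_K = ℤ[√235].
Ramification test: 5 | 940. The prime 5 ramifies in K.

ramified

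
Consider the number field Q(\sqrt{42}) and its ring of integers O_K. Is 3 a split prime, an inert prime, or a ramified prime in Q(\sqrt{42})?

Since 42 ≢ 1 mod 4, the ring of integers is ℤ[√42] with discriminant 4·42 = 168.
3 divides disc(K) = 168, so 3 ramifies.

3 is ramified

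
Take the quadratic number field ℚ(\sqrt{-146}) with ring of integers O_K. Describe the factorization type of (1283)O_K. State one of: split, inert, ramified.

d = -146 ≡ 2 (mod 4), so O_K = ℤ[√-146] and disc(K) = 4d = -584.
1283 ∤ -584, so 1283 is unramified.
Compute (-146/1283) via Euler: 1137^((1283-1)/2) mod 1283 = 1282, so (-146/1283) = -1.
(-146/1283) = -1, so 1283 is inert.

1283 remains inert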